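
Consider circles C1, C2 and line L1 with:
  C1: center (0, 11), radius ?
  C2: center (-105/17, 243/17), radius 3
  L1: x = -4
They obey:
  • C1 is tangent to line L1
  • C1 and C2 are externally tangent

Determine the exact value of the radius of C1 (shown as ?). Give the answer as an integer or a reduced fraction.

1. [C1‖L1]  r_C1² − 16 = 0  ⇒  r_C1 = 4 (r>0 drops 1)
2. [ext C1·C2]  r_C1² + 6r_C1 − 40 = 0  ⇒  r_C1 = 4 (r>0 drops 1)

4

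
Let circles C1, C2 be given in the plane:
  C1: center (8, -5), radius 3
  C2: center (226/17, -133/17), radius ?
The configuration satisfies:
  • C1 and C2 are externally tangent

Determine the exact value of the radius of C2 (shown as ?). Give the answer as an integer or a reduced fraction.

1. [ext C1·C2]  r_C2² + 6r_C2 − 27 = 0  ⇒  r_C2 = 3 (r>0 drops 1)

3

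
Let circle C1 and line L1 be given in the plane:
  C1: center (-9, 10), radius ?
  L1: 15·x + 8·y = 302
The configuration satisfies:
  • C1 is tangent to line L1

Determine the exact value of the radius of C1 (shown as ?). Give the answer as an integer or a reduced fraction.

1. [C1‖L1]  r_C1² − 441 = 0  ⇒  r_C1 = 21 (r>0 drops 1)

21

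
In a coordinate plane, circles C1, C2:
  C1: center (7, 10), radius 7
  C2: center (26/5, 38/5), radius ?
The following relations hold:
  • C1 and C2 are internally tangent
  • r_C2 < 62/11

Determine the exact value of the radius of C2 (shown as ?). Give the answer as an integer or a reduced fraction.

4

1. [int C1,C2]  r_C2² − 14r_C2 + 40 = 0  ⇒  r_C2 = 4 or 10
2. given r_C2 < 62/11: keep 4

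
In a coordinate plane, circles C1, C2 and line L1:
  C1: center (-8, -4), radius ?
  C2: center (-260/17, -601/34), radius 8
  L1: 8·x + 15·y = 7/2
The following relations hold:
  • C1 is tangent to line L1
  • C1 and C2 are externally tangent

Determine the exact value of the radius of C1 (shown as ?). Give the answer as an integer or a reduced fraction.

15/2

1. [C1‖L1]  r_C1² − 225/4 = 0  ⇒  r_C1 = 15/2 (r>0 drops 1)
2. [ext C1·C2]  r_C1² + 16r_C1 − 705/4 = 0  ⇒  r_C1 = 15/2 (r>0 drops 1)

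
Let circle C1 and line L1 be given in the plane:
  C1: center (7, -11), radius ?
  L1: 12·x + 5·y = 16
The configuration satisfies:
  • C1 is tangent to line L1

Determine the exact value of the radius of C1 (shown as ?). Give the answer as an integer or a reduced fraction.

1

1. [C1‖L1]  r_C1² − 1 = 0  ⇒  r_C1 = 1 (r>0 drops 1)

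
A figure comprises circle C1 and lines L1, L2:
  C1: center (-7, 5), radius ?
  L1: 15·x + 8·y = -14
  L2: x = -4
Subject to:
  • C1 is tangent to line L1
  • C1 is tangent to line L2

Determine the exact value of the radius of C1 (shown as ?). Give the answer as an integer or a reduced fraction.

3

1. [C1‖L1]  r_C1² − 9 = 0  ⇒  r_C1 = 3 (r>0 drops 1)
2. [C1‖L2]  r_C1² − 9 = 0  ⇒  r_C1 = 3 (r>0 drops 1)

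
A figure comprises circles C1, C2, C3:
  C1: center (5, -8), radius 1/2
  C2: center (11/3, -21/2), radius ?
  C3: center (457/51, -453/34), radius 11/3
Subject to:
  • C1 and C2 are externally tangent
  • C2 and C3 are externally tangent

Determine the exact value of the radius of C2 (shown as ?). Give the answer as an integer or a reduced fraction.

1. [ext C1·C2]  r_C2² + 1r_C2 − 70/9 = 0  ⇒  r_C2 = 7/3 (r>0 drops 1)
2. [ext C2·C3]  r_C2² + (22/3)r_C2 − 203/9 = 0  ⇒  r_C2 = 7/3 (r>0 drops 1)

7/3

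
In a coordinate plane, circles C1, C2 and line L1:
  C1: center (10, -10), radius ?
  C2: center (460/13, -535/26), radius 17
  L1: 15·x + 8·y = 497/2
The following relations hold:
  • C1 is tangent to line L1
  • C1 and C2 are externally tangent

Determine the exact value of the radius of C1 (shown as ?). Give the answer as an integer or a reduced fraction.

1. [C1‖L1]  r_C1² − 441/4 = 0  ⇒  r_C1 = 21/2 (r>0 drops 1)
2. [ext C1·C2]  r_C1² + 34r_C1 − 1869/4 = 0  ⇒  r_C1 = 21/2 (r>0 drops 1)

21/2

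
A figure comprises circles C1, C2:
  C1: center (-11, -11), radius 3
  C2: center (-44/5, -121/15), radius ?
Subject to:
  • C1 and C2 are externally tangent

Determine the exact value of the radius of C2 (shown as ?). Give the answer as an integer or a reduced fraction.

2/3

1. [ext C1·C2]  r_C2² + 6r_C2 − 40/9 = 0  ⇒  r_C2 = 2/3 (r>0 drops 1)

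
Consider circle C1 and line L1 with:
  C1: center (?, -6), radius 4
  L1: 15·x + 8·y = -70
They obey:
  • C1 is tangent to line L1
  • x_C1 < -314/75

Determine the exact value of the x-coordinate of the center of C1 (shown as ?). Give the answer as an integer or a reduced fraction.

-6

1. [C1‖L1]  x_C1² + (44/15)x_C1 − 92/5 = 0  ⇒  x_C1 = -6 or 46/15
2. given x_C1 < -314/75: keep -6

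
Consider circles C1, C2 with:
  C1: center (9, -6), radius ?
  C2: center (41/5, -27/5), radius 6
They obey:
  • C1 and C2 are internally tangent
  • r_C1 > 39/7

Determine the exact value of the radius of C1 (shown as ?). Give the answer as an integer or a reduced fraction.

7

1. [int C1,C2]  r_C1² − 12r_C1 + 35 = 0  ⇒  r_C1 = 5 or 7
2. given r_C1 > 39/7: keep 7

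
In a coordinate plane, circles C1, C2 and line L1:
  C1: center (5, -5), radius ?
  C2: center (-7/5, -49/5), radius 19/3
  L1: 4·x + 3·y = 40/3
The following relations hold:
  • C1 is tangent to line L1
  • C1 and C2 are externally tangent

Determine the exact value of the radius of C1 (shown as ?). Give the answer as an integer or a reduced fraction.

1. [C1‖L1]  r_C1² − 25/9 = 0  ⇒  r_C1 = 5/3 (r>0 drops 1)
2. [ext C1·C2]  r_C1² + (38/3)r_C1 − 215/9 = 0  ⇒  r_C1 = 5/3 (r>0 drops 1)

5/3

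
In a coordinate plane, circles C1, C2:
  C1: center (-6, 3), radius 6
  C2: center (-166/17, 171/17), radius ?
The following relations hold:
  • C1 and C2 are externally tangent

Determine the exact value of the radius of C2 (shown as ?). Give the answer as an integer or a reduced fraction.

2

1. [ext C1·C2]  r_C2² + 12r_C2 − 28 = 0  ⇒  r_C2 = 2 (r>0 drops 1)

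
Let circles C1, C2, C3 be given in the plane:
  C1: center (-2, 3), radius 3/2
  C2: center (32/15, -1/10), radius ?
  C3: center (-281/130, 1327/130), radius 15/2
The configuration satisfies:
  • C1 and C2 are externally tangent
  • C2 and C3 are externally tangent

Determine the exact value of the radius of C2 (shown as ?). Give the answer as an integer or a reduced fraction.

11/3

1. [ext C1·C2]  r_C2² + 3r_C2 − 220/9 = 0  ⇒  r_C2 = 11/3 (r>0 drops 1)
2. [ext C2·C3]  r_C2² + 15r_C2 − 616/9 = 0  ⇒  r_C2 = 11/3 (r>0 drops 1)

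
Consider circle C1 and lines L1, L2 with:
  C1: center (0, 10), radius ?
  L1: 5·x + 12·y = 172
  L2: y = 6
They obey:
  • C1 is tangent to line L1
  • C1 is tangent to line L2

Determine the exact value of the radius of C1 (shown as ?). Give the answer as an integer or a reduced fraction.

4

1. [C1‖L1]  r_C1² − 16 = 0  ⇒  r_C1 = 4 (r>0 drops 1)
2. [C1‖L2]  r_C1² − 16 = 0  ⇒  r_C1 = 4 (r>0 drops 1)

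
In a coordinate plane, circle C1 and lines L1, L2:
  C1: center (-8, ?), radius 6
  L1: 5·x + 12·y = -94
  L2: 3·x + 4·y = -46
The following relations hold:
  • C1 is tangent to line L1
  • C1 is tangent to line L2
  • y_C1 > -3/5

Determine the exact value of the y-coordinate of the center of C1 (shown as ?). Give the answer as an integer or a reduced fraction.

1. [C1‖L1]  y_C1² + 9y_C1 − 22 = 0  ⇒  y_C1 = -11 or 2
2. [C1‖L2]  y_C1² + 11y_C1 − 26 = 0  ⇒  y_C1 = -13 or 2

2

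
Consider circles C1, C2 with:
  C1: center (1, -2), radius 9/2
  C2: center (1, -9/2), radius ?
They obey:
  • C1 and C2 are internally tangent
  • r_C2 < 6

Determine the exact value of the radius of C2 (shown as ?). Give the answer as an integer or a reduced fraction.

1. [int C1,C2]  r_C2² − 9r_C2 + 14 = 0  ⇒  r_C2 = 2 or 7
2. given r_C2 < 6: keep 2

2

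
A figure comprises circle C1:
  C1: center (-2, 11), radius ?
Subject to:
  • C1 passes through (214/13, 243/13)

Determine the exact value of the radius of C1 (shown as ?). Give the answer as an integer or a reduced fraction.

20

1. [C1∋P]  r_C1² − 400 = 0  ⇒  r_C1 = 20 (r>0 drops 1)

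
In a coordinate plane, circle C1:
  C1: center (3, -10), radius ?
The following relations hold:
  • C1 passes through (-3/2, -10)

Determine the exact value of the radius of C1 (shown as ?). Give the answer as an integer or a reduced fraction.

9/2

1. [C1∋P]  r_C1² − 81/4 = 0  ⇒  r_C1 = 9/2 (r>0 drops 1)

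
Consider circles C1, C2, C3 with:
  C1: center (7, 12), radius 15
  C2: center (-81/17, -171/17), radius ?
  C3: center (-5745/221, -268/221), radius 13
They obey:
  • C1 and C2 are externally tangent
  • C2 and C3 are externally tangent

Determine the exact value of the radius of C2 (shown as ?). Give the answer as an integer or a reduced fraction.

10

1. [ext C1·C2]  r_C2² + 30r_C2 − 400 = 0  ⇒  r_C2 = 10 (r>0 drops 1)
2. [ext C2·C3]  r_C2² + 26r_C2 − 360 = 0  ⇒  r_C2 = 10 (r>0 drops 1)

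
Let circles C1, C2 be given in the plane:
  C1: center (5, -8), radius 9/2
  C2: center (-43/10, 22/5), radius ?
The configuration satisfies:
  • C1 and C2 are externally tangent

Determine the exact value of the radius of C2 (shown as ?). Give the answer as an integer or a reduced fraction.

11

1. [ext C1·C2]  r_C2² + 9r_C2 − 220 = 0  ⇒  r_C2 = 11 (r>0 drops 1)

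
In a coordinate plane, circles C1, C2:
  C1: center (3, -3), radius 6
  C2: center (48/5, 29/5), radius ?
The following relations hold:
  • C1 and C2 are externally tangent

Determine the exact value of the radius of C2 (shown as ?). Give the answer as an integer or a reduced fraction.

1. [ext C1·C2]  r_C2² + 12r_C2 − 85 = 0  ⇒  r_C2 = 5 (r>0 drops 1)

5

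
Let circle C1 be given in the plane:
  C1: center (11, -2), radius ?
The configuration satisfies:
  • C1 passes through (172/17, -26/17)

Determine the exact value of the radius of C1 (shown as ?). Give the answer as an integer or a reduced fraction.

1

1. [C1∋P]  r_C1² − 1 = 0  ⇒  r_C1 = 1 (r>0 drops 1)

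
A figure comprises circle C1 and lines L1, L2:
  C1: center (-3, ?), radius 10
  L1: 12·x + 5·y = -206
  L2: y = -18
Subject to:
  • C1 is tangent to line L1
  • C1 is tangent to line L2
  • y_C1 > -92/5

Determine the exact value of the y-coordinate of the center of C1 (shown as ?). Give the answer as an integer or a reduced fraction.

1. [C1‖L1]  y_C1² + 68y_C1 + 480 = 0  ⇒  y_C1 = -60 or -8
2. [C1‖L2]  y_C1² + 36y_C1 + 224 = 0  ⇒  y_C1 = -28 or -8

-8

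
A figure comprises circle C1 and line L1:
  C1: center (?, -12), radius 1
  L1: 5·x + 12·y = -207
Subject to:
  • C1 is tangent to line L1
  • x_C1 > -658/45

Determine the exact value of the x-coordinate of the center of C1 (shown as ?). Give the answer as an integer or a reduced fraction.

-10

1. [C1‖L1]  x_C1² + (126/5)x_C1 + 152 = 0  ⇒  x_C1 = -76/5 or -10
2. given x_C1 > -658/45: keep -10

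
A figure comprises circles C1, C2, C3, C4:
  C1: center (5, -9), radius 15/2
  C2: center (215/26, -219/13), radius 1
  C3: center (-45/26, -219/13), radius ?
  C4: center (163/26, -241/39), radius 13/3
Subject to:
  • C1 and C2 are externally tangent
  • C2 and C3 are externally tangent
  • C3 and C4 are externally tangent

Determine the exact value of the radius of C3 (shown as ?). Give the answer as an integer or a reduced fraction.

9

1. [ext C2·C3]  r_C3² + 2r_C3 − 99 = 0  ⇒  r_C3 = 9 (r>0 drops 1)
2. [ext C3·C4]  r_C3² + (26/3)r_C3 − 159 = 0  ⇒  r_C3 = 9 (r>0 drops 1)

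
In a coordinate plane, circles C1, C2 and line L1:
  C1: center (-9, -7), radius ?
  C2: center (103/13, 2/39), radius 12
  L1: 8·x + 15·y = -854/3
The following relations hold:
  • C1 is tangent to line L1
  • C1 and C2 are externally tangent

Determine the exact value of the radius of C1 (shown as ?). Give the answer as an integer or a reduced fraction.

19/3

1. [C1‖L1]  r_C1² − 361/9 = 0  ⇒  r_C1 = 19/3 (r>0 drops 1)
2. [ext C1·C2]  r_C1² + 24r_C1 − 1729/9 = 0  ⇒  r_C1 = 19/3 (r>0 drops 1)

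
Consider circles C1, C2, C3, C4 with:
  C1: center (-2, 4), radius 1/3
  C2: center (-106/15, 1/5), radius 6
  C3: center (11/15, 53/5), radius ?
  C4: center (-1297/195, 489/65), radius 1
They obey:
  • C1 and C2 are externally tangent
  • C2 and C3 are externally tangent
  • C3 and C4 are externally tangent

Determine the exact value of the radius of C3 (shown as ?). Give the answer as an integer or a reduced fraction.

7

1. [ext C2·C3]  r_C3² + 12r_C3 − 133 = 0  ⇒  r_C3 = 7 (r>0 drops 1)
2. [ext C3·C4]  r_C3² + 2r_C3 − 63 = 0  ⇒  r_C3 = 7 (r>0 drops 1)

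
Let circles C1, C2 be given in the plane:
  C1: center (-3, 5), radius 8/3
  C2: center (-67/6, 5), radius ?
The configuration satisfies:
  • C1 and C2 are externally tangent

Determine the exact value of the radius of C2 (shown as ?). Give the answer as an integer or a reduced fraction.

1. [ext C1·C2]  r_C2² + (16/3)r_C2 − 715/12 = 0  ⇒  r_C2 = 11/2 (r>0 drops 1)

11/2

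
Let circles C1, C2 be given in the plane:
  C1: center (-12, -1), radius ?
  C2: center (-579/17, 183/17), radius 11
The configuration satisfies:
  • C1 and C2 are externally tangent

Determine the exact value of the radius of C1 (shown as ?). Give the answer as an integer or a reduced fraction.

1. [ext C1·C2]  r_C1² + 22r_C1 − 504 = 0  ⇒  r_C1 = 14 (r>0 drops 1)

14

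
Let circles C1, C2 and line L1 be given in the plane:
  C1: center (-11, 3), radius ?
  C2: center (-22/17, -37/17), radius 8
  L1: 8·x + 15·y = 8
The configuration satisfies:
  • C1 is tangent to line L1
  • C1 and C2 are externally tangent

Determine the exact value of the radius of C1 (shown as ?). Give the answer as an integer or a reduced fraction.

1. [C1‖L1]  r_C1² − 9 = 0  ⇒  r_C1 = 3 (r>0 drops 1)
2. [ext C1·C2]  r_C1² + 16r_C1 − 57 = 0  ⇒  r_C1 = 3 (r>0 drops 1)

3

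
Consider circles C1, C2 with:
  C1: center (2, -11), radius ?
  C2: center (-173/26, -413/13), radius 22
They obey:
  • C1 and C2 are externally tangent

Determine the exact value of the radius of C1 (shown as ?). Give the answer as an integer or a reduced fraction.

1/2

1. [ext C1·C2]  r_C1² + 44r_C1 − 89/4 = 0  ⇒  r_C1 = 1/2 (r>0 drops 1)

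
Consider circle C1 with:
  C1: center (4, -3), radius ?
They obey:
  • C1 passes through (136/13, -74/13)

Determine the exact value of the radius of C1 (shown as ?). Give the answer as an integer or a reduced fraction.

1. [C1∋P]  r_C1² − 49 = 0  ⇒  r_C1 = 7 (r>0 drops 1)

7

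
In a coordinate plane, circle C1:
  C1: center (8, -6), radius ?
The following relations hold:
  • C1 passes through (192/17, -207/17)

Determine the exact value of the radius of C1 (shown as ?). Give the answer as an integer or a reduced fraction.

1. [C1∋P]  r_C1² − 49 = 0  ⇒  r_C1 = 7 (r>0 drops 1)

7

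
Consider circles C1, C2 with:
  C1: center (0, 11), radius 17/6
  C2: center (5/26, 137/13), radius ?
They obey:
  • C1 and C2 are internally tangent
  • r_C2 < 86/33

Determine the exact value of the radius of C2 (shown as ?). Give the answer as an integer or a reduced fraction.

7/3

1. [int C1,C2]  r_C2² − (17/3)r_C2 + 70/9 = 0  ⇒  r_C2 = 7/3 or 10/3
2. given r_C2 < 86/33: keep 7/3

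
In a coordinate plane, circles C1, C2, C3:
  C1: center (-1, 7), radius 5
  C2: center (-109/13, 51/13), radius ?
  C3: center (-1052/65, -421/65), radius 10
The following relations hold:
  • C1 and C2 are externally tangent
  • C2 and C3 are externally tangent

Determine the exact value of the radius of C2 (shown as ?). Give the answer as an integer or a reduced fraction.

3

1. [ext C1·C2]  r_C2² + 10r_C2 − 39 = 0  ⇒  r_C2 = 3 (r>0 drops 1)
2. [ext C2·C3]  r_C2² + 20r_C2 − 69 = 0  ⇒  r_C2 = 3 (r>0 drops 1)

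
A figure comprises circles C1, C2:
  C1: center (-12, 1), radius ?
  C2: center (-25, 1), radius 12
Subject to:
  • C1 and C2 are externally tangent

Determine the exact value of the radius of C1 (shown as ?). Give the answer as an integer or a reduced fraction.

1

1. [ext C1·C2]  r_C1² + 24r_C1 − 25 = 0  ⇒  r_C1 = 1 (r>0 drops 1)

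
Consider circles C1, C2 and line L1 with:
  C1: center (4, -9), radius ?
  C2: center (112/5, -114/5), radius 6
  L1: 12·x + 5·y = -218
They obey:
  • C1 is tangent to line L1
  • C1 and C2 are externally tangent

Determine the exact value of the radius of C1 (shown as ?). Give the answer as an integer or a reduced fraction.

17

1. [C1‖L1]  r_C1² − 289 = 0  ⇒  r_C1 = 17 (r>0 drops 1)
2. [ext C1·C2]  r_C1² + 12r_C1 − 493 = 0  ⇒  r_C1 = 17 (r>0 drops 1)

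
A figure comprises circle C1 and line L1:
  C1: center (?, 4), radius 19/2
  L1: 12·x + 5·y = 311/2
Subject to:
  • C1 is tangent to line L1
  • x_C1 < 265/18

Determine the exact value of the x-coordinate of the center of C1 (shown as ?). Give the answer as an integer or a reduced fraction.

1

1. [C1‖L1]  x_C1² − (271/12)x_C1 + 259/12 = 0  ⇒  x_C1 = 1 or 259/12
2. given x_C1 < 265/18: keep 1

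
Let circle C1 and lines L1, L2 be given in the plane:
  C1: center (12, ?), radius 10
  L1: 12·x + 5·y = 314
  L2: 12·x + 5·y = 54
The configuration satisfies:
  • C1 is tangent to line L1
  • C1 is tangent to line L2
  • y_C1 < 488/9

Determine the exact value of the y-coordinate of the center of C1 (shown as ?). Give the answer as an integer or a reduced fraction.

1. [C1‖L1]  y_C1² − 68y_C1 + 480 = 0  ⇒  y_C1 = 8 or 60
2. [C1‖L2]  y_C1² + 36y_C1 − 352 = 0  ⇒  y_C1 = -44 or 8

8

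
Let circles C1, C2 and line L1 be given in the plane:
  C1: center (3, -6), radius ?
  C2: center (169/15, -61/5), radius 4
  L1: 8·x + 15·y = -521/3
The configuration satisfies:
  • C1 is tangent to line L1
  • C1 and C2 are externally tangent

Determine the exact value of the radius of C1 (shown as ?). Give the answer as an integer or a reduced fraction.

1. [C1‖L1]  r_C1² − 361/9 = 0  ⇒  r_C1 = 19/3 (r>0 drops 1)
2. [ext C1·C2]  r_C1² + 8r_C1 − 817/9 = 0  ⇒  r_C1 = 19/3 (r>0 drops 1)

19/3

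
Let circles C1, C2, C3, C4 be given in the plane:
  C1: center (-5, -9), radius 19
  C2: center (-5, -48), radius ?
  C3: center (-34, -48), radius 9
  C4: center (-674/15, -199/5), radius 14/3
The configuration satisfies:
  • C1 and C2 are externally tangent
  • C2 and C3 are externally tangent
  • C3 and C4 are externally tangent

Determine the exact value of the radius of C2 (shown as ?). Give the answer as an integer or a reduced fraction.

20

1. [ext C1·C2]  r_C2² + 38r_C2 − 1160 = 0  ⇒  r_C2 = 20 (r>0 drops 1)
2. [ext C2·C3]  r_C2² + 18r_C2 − 760 = 0  ⇒  r_C2 = 20 (r>0 drops 1)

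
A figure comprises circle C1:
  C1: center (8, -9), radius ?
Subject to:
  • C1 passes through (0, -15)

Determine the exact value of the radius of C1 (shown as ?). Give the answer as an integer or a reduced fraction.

1. [C1∋P]  r_C1² − 100 = 0  ⇒  r_C1 = 10 (r>0 drops 1)

10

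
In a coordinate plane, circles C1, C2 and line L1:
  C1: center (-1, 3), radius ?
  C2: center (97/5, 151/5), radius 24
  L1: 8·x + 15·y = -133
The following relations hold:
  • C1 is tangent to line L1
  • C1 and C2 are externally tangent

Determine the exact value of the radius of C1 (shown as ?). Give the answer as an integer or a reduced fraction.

1. [C1‖L1]  r_C1² − 100 = 0  ⇒  r_C1 = 10 (r>0 drops 1)
2. [ext C1·C2]  r_C1² + 48r_C1 − 580 = 0  ⇒  r_C1 = 10 (r>0 drops 1)

10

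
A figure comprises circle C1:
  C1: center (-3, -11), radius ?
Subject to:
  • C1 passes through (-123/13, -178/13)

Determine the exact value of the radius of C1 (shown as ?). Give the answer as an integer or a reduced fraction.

1. [C1∋P]  r_C1² − 49 = 0  ⇒  r_C1 = 7 (r>0 drops 1)

7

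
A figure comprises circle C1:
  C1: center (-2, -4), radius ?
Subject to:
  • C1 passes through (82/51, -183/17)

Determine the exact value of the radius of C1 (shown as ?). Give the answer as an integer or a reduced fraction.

1. [C1∋P]  r_C1² − 529/9 = 0  ⇒  r_C1 = 23/3 (r>0 drops 1)

23/3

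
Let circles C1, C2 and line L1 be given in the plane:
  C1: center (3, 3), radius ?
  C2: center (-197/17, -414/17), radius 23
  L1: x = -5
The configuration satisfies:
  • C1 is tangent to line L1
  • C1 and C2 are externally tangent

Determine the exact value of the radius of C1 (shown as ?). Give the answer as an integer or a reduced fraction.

1. [C1‖L1]  r_C1² − 64 = 0  ⇒  r_C1 = 8 (r>0 drops 1)
2. [ext C1·C2]  r_C1² + 46r_C1 − 432 = 0  ⇒  r_C1 = 8 (r>0 drops 1)

8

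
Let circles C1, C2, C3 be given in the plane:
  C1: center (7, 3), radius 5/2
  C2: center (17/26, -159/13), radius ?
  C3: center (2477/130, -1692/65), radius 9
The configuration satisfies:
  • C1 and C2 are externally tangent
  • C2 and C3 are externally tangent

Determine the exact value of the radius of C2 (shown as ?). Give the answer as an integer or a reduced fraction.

1. [ext C1·C2]  r_C2² + 5r_C2 − 266 = 0  ⇒  r_C2 = 14 (r>0 drops 1)
2. [ext C2·C3]  r_C2² + 18r_C2 − 448 = 0  ⇒  r_C2 = 14 (r>0 drops 1)

14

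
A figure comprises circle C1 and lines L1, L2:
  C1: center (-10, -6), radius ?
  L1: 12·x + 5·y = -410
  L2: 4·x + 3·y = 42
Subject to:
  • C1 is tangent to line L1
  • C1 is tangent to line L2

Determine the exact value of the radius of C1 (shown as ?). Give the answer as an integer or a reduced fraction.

1. [C1‖L1]  r_C1² − 400 = 0  ⇒  r_C1 = 20 (r>0 drops 1)
2. [C1‖L2]  r_C1² − 400 = 0  ⇒  r_C1 = 20 (r>0 drops 1)

20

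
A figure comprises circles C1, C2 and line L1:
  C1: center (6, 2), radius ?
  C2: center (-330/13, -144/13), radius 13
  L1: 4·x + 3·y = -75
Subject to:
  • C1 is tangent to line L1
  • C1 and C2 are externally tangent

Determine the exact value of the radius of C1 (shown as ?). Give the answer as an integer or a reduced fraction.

1. [C1‖L1]  r_C1² − 441 = 0  ⇒  r_C1 = 21 (r>0 drops 1)
2. [ext C1·C2]  r_C1² + 26r_C1 − 987 = 0  ⇒  r_C1 = 21 (r>0 drops 1)

21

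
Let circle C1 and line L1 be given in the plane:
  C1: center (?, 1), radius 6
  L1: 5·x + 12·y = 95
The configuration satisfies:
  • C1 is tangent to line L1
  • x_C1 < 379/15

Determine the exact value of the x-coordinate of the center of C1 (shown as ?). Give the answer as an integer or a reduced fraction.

1. [C1‖L1]  x_C1² − (166/5)x_C1 + 161/5 = 0  ⇒  x_C1 = 1 or 161/5
2. given x_C1 < 379/15: keep 1

1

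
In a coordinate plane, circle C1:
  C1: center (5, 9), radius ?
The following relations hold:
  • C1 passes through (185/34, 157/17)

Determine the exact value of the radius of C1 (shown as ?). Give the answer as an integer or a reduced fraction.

1/2

1. [C1∋P]  r_C1² − 1/4 = 0  ⇒  r_C1 = 1/2 (r>0 drops 1)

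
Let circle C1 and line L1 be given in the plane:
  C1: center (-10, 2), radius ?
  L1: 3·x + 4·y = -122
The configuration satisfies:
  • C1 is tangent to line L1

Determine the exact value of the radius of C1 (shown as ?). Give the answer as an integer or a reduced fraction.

20

1. [C1‖L1]  r_C1² − 400 = 0  ⇒  r_C1 = 20 (r>0 drops 1)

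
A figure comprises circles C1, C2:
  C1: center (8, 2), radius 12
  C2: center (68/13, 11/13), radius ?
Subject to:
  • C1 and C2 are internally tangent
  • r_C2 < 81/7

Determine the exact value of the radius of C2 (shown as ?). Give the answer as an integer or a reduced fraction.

9

1. [int C1,C2]  r_C2² − 24r_C2 + 135 = 0  ⇒  r_C2 = 9 or 15
2. given r_C2 < 81/7: keep 9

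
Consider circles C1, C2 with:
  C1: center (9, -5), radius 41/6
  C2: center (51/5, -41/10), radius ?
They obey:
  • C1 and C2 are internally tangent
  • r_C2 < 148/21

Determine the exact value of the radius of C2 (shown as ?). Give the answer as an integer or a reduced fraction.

1. [int C1,C2]  r_C2² − (41/3)r_C2 + 400/9 = 0  ⇒  r_C2 = 16/3 or 25/3
2. given r_C2 < 148/21: keep 16/3

16/3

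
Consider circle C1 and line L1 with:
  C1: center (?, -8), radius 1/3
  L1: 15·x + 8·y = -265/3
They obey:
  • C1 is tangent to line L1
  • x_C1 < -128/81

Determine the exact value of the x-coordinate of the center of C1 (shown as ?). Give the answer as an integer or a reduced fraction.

1. [C1‖L1]  x_C1² + (146/45)x_C1 + 112/45 = 0  ⇒  x_C1 = -2 or -56/45
2. given x_C1 < -128/81: keep -2

-2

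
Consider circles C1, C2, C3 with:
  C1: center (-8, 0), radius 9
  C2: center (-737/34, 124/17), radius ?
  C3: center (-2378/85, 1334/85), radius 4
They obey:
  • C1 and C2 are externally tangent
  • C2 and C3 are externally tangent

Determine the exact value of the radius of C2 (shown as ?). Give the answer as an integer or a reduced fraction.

13/2

1. [ext C1·C2]  r_C2² + 18r_C2 − 637/4 = 0  ⇒  r_C2 = 13/2 (r>0 drops 1)
2. [ext C2·C3]  r_C2² + 8r_C2 − 377/4 = 0  ⇒  r_C2 = 13/2 (r>0 drops 1)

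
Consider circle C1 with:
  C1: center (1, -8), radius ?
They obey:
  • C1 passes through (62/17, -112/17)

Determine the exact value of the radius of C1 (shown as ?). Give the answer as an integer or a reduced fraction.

3

1. [C1∋P]  r_C1² − 9 = 0  ⇒  r_C1 = 3 (r>0 drops 1)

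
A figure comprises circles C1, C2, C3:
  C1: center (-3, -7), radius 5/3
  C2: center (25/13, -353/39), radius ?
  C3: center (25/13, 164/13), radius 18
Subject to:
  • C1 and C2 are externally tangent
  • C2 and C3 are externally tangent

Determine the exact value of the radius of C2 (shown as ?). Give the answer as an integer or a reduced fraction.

11/3

1. [ext C1·C2]  r_C2² + (10/3)r_C2 − 77/3 = 0  ⇒  r_C2 = 11/3 (r>0 drops 1)
2. [ext C2·C3]  r_C2² + 36r_C2 − 1309/9 = 0  ⇒  r_C2 = 11/3 (r>0 drops 1)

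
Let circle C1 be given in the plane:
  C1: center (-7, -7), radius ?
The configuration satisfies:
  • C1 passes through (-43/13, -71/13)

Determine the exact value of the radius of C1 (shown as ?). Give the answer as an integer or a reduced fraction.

4

1. [C1∋P]  r_C1² − 16 = 0  ⇒  r_C1 = 4 (r>0 drops 1)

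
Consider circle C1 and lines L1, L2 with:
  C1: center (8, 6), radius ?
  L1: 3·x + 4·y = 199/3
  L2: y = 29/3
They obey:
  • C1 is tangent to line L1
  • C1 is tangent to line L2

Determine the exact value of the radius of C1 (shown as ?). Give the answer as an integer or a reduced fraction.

1. [C1‖L1]  r_C1² − 121/9 = 0  ⇒  r_C1 = 11/3 (r>0 drops 1)
2. [C1‖L2]  r_C1² − 121/9 = 0  ⇒  r_C1 = 11/3 (r>0 drops 1)

11/3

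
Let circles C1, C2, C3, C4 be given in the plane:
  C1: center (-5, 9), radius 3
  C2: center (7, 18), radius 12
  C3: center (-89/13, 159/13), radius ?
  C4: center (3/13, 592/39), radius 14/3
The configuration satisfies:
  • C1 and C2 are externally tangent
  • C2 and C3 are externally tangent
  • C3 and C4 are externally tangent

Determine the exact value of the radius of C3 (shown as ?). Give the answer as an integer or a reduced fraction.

1. [ext C2·C3]  r_C3² + 24r_C3 − 81 = 0  ⇒  r_C3 = 3 (r>0 drops 1)
2. [ext C3·C4]  r_C3² + (28/3)r_C3 − 37 = 0  ⇒  r_C3 = 3 (r>0 drops 1)

3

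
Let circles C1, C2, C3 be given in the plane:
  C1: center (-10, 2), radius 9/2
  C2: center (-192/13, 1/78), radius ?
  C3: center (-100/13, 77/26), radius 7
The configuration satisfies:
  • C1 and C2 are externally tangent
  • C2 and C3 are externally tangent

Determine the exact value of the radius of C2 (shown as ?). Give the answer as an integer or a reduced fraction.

1. [ext C1·C2]  r_C2² + 9r_C2 − 58/9 = 0  ⇒  r_C2 = 2/3 (r>0 drops 1)
2. [ext C2·C3]  r_C2² + 14r_C2 − 88/9 = 0  ⇒  r_C2 = 2/3 (r>0 drops 1)

2/3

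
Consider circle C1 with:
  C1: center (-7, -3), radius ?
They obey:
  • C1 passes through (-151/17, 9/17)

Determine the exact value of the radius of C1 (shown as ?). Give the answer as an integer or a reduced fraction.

1. [C1∋P]  r_C1² − 16 = 0  ⇒  r_C1 = 4 (r>0 drops 1)

4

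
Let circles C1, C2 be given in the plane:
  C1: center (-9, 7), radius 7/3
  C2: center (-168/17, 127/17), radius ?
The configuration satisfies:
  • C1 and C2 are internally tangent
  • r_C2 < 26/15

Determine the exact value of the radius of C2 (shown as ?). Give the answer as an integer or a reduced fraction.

4/3

1. [int C1,C2]  r_C2² − (14/3)r_C2 + 40/9 = 0  ⇒  r_C2 = 4/3 or 10/3
2. given r_C2 < 26/15: keep 4/3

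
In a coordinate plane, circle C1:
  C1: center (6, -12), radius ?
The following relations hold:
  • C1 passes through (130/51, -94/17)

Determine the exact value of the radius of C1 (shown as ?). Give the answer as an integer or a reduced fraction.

22/3

1. [C1∋P]  r_C1² − 484/9 = 0  ⇒  r_C1 = 22/3 (r>0 drops 1)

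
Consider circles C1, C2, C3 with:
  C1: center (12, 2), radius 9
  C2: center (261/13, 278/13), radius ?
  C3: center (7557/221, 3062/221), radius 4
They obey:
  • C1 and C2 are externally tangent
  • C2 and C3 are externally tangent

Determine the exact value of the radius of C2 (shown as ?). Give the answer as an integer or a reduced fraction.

12

1. [ext C1·C2]  r_C2² + 18r_C2 − 360 = 0  ⇒  r_C2 = 12 (r>0 drops 1)
2. [ext C2·C3]  r_C2² + 8r_C2 − 240 = 0  ⇒  r_C2 = 12 (r>0 drops 1)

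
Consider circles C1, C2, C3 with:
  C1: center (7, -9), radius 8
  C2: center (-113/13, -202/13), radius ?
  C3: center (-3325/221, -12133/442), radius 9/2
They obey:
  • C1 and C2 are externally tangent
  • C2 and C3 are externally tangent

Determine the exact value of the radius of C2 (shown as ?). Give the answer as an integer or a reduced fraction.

9

1. [ext C1·C2]  r_C2² + 16r_C2 − 225 = 0  ⇒  r_C2 = 9 (r>0 drops 1)
2. [ext C2·C3]  r_C2² + 9r_C2 − 162 = 0  ⇒  r_C2 = 9 (r>0 drops 1)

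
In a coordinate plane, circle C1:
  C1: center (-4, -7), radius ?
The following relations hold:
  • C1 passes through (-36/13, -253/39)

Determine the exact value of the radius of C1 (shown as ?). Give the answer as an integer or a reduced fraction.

1. [C1∋P]  r_C1² − 16/9 = 0  ⇒  r_C1 = 4/3 (r>0 drops 1)

4/3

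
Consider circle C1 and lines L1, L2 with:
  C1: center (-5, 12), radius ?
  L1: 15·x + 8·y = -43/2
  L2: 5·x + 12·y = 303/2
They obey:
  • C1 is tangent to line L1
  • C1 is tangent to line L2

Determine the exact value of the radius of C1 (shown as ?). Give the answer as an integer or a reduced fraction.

5/2

1. [C1‖L1]  r_C1² − 25/4 = 0  ⇒  r_C1 = 5/2 (r>0 drops 1)
2. [C1‖L2]  r_C1² − 25/4 = 0  ⇒  r_C1 = 5/2 (r>0 drops 1)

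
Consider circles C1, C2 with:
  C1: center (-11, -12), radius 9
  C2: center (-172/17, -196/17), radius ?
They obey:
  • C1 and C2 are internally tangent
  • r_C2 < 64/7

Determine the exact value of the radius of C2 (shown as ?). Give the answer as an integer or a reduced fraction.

8

1. [int C1,C2]  r_C2² − 18r_C2 + 80 = 0  ⇒  r_C2 = 8 or 10
2. given r_C2 < 64/7: keep 8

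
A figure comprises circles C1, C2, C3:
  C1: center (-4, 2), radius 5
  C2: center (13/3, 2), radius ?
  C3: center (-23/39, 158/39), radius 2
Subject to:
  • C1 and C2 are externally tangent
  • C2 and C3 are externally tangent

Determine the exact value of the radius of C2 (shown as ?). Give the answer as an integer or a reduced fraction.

1. [ext C1·C2]  r_C2² + 10r_C2 − 400/9 = 0  ⇒  r_C2 = 10/3 (r>0 drops 1)
2. [ext C2·C3]  r_C2² + 4r_C2 − 220/9 = 0  ⇒  r_C2 = 10/3 (r>0 drops 1)

10/3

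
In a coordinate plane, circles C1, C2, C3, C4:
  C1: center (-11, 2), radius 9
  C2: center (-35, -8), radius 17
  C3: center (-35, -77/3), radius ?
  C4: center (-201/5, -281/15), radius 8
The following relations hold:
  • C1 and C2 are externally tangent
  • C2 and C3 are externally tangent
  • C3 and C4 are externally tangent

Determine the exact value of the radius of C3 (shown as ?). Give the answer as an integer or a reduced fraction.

2/3

1. [ext C2·C3]  r_C3² + 34r_C3 − 208/9 = 0  ⇒  r_C3 = 2/3 (r>0 drops 1)
2. [ext C3·C4]  r_C3² + 16r_C3 − 100/9 = 0  ⇒  r_C3 = 2/3 (r>0 drops 1)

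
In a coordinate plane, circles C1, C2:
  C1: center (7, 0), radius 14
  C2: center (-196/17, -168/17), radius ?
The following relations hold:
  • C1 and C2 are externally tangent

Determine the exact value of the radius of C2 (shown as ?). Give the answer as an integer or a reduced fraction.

7

1. [ext C1·C2]  r_C2² + 28r_C2 − 245 = 0  ⇒  r_C2 = 7 (r>0 drops 1)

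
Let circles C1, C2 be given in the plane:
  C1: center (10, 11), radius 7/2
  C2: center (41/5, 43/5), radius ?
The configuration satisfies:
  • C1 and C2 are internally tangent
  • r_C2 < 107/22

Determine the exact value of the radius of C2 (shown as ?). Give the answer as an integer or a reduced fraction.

1. [int C1,C2]  r_C2² − 7r_C2 + 13/4 = 0  ⇒  r_C2 = 1/2 or 13/2
2. given r_C2 < 107/22: keep 1/2

1/2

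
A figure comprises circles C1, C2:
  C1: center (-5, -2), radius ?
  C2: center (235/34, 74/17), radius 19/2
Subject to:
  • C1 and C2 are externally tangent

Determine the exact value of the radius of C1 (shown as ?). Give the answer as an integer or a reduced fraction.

1. [ext C1·C2]  r_C1² + 19r_C1 − 92 = 0  ⇒  r_C1 = 4 (r>0 drops 1)

4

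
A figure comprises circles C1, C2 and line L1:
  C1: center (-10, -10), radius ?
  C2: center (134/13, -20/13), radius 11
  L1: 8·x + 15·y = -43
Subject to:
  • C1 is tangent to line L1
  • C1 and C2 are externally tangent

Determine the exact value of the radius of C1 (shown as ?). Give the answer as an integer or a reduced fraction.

11

1. [C1‖L1]  r_C1² − 121 = 0  ⇒  r_C1 = 11 (r>0 drops 1)
2. [ext C1·C2]  r_C1² + 22r_C1 − 363 = 0  ⇒  r_C1 = 11 (r>0 drops 1)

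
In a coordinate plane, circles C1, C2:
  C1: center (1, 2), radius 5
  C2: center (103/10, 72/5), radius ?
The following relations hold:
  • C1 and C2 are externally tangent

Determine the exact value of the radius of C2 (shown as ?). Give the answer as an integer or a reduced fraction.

21/2

1. [ext C1·C2]  r_C2² + 10r_C2 − 861/4 = 0  ⇒  r_C2 = 21/2 (r>0 drops 1)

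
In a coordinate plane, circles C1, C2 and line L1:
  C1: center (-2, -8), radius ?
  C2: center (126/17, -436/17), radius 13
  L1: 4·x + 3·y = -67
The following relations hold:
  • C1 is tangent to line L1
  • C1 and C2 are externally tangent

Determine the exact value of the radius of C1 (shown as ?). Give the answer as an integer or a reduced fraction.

7

1. [C1‖L1]  r_C1² − 49 = 0  ⇒  r_C1 = 7 (r>0 drops 1)
2. [ext C1·C2]  r_C1² + 26r_C1 − 231 = 0  ⇒  r_C1 = 7 (r>0 drops 1)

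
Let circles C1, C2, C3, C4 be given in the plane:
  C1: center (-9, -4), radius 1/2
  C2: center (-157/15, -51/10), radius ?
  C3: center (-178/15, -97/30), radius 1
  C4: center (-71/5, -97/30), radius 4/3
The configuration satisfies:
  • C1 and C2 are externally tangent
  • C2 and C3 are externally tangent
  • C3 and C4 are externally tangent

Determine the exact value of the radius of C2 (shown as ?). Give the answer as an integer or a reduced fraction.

4/3

1. [ext C1·C2]  r_C2² + 1r_C2 − 28/9 = 0  ⇒  r_C2 = 4/3 (r>0 drops 1)
2. [ext C2·C3]  r_C2² + 2r_C2 − 40/9 = 0  ⇒  r_C2 = 4/3 (r>0 drops 1)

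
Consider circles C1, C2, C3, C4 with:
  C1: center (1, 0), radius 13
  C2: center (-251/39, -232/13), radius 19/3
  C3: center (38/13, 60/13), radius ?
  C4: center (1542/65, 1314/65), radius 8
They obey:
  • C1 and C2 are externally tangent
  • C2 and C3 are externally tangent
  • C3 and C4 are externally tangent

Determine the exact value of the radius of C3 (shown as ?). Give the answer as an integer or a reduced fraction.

1. [ext C2·C3]  r_C3² + (38/3)r_C3 − 552 = 0  ⇒  r_C3 = 18 (r>0 drops 1)
2. [ext C3·C4]  r_C3² + 16r_C3 − 612 = 0  ⇒  r_C3 = 18 (r>0 drops 1)

18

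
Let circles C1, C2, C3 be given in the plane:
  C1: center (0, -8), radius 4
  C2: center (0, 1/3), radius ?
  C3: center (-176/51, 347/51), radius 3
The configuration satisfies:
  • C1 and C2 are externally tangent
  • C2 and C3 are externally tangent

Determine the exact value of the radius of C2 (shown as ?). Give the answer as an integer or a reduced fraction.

13/3

1. [ext C1·C2]  r_C2² + 8r_C2 − 481/9 = 0  ⇒  r_C2 = 13/3 (r>0 drops 1)
2. [ext C2·C3]  r_C2² + 6r_C2 − 403/9 = 0  ⇒  r_C2 = 13/3 (r>0 drops 1)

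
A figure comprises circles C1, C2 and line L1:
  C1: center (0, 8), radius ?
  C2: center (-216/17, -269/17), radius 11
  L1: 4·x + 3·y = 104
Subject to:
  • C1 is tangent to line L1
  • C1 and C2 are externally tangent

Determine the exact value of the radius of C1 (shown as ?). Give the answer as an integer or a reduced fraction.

16

1. [C1‖L1]  r_C1² − 256 = 0  ⇒  r_C1 = 16 (r>0 drops 1)
2. [ext C1·C2]  r_C1² + 22r_C1 − 608 = 0  ⇒  r_C1 = 16 (r>0 drops 1)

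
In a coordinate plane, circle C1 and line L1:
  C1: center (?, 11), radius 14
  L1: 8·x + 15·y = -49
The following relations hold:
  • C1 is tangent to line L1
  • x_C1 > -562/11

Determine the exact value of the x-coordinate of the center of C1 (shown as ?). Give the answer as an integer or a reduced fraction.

3

1. [C1‖L1]  x_C1² + (107/2)x_C1 − 339/2 = 0  ⇒  x_C1 = -113/2 or 3
2. given x_C1 > -562/11: keep 3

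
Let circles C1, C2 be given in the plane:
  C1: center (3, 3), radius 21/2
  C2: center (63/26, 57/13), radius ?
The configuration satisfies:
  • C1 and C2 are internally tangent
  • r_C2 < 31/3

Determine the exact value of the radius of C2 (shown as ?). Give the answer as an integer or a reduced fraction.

9

1. [int C1,C2]  r_C2² − 21r_C2 + 108 = 0  ⇒  r_C2 = 9 or 12
2. given r_C2 < 31/3: keep 9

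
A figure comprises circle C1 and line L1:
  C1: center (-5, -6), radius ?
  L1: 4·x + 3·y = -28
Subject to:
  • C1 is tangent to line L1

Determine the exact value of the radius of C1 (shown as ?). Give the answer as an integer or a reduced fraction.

2

1. [C1‖L1]  r_C1² − 4 = 0  ⇒  r_C1 = 2 (r>0 drops 1)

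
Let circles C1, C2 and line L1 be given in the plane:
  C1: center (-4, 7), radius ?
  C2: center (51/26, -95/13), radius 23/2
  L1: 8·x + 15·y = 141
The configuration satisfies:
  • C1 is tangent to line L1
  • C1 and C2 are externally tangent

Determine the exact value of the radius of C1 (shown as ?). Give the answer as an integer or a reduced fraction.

1. [C1‖L1]  r_C1² − 16 = 0  ⇒  r_C1 = 4 (r>0 drops 1)
2. [ext C1·C2]  r_C1² + 23r_C1 − 108 = 0  ⇒  r_C1 = 4 (r>0 drops 1)

4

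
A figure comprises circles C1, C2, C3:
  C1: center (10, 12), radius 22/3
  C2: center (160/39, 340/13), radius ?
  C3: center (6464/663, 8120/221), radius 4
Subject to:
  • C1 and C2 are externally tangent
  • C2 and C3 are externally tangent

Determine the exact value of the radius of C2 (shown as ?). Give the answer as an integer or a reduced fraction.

1. [ext C1·C2]  r_C2² + (44/3)r_C2 − 544/3 = 0  ⇒  r_C2 = 8 (r>0 drops 1)
2. [ext C2·C3]  r_C2² + 8r_C2 − 128 = 0  ⇒  r_C2 = 8 (r>0 drops 1)

8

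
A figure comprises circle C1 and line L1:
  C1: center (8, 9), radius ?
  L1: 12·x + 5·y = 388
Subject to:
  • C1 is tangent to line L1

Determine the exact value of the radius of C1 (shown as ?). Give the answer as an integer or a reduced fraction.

19

1. [C1‖L1]  r_C1² − 361 = 0  ⇒  r_C1 = 19 (r>0 drops 1)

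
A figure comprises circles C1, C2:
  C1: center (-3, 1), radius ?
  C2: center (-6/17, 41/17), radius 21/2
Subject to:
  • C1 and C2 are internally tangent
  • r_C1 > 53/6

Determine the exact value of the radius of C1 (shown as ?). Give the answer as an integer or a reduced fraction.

27/2

1. [int C1,C2]  r_C1² − 21r_C1 + 405/4 = 0  ⇒  r_C1 = 15/2 or 27/2
2. given r_C1 > 53/6: keep 27/2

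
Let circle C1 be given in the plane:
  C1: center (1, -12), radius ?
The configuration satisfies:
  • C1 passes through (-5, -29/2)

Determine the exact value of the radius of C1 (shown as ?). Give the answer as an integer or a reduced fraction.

1. [C1∋P]  r_C1² − 169/4 = 0  ⇒  r_C1 = 13/2 (r>0 drops 1)

13/2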